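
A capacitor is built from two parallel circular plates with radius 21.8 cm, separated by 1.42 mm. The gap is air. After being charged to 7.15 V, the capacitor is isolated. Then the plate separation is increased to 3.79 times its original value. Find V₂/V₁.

V₂/V₁ ≈ 3.79

Isolated ⇒ Q is held fixed.
C₂ = 0.264 C₁ and V = Q/C, so V₂/V₁ = C₁/C₂ = 3.79.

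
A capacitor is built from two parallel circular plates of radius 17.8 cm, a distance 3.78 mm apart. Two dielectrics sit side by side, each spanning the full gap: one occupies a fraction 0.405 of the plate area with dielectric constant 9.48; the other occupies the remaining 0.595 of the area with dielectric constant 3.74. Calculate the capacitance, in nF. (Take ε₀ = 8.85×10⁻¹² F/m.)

A = π(17.8 cm)² = 9.95×10⁻² m².
Side-by-side slabs ⇒ two capacitors in parallel, each spanning the full gap.
C₁ = κ₁ε₀A₁/d = 9.48 × 8.85×10⁻¹² × 4.03×10⁻² / 3.78×10⁻³ = 8.95×10⁻¹⁰ F.
C₂ = κ₂ε₀A₂/d = 3.74 × 8.85×10⁻¹² × 5.92×10⁻² / 3.78×10⁻³ = 5.19×10⁻¹⁰ F.
C = C₁ + C₂ = 1.41×10⁻⁹ F.

1.41 nF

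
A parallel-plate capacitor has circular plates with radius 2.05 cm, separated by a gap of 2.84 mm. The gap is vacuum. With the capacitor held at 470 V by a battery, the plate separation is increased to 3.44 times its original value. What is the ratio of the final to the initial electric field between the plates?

Battery connected ⇒ V is held fixed.
E = V/d, so E₂/E₁ = d₁/d₂ = 0.291.

E₂/E₁ ≈ 0.291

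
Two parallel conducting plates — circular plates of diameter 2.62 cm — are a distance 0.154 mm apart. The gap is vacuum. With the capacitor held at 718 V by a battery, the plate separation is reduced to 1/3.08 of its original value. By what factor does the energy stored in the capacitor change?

Battery connected ⇒ V is held fixed.
C₂ = 3.08 C₁ and U = ½CV², so U₂/U₁ = C₂/C₁ = 3.08.

U₂/U₁ ≈ 3.08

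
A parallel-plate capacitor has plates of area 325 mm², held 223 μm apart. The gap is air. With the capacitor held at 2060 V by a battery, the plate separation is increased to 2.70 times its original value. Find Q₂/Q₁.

0.370

Battery connected ⇒ V is held fixed.
C₂ = 0.370 C₁ and Q = CV, so Q₂/Q₁ = C₂/C₁ = 0.370.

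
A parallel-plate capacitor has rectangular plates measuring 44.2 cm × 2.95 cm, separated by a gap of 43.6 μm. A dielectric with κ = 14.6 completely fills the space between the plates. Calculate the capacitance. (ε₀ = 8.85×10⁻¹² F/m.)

A = 44.2 × 2.95 cm² = 1.30×10⁻² m².
C = κε₀A/d = 14.6 × 8.85×10⁻¹² × 1.30×10⁻² / 4.36×10⁻⁵ = 3.86×10⁻⁸ F.

C ≈ 38.6 nF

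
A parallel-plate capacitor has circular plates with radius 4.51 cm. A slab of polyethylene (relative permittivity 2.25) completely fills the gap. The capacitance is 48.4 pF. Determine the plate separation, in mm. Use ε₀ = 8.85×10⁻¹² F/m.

d ≈ 2.63 mm

A = π(4.51 cm)² = 6.39×10⁻³ m².
d = κε₀A/C = 2.25 × 8.85×10⁻¹² × 6.39×10⁻³ / 4.84×10⁻¹¹ = 2.63×10⁻³ m.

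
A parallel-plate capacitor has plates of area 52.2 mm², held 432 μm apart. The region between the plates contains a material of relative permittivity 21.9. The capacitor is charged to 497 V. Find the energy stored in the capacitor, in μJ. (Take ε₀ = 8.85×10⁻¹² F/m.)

A = 52.2 mm² = 5.22×10⁻⁵ m².
C = κε₀A/d = 21.9 × 8.85×10⁻¹² × 5.22×10⁻⁵ / 4.32×10⁻⁴ = 2.34×10⁻¹¹ F.
U = ½CV² = ½ × 2.34×10⁻¹¹ × (497)² = 2.89×10⁻⁶ J.

2.89 μJ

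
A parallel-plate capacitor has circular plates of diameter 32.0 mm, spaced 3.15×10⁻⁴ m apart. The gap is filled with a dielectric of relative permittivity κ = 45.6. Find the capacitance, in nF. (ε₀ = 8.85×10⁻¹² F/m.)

A = π(32.0/2 mm)² = 8.04×10⁻⁴ m².
C = κε₀A/d = 45.6 × 8.85×10⁻¹² × 8.04×10⁻⁴ / 3.15×10⁻⁴ = 1.03×10⁻⁹ F.

1.03 nF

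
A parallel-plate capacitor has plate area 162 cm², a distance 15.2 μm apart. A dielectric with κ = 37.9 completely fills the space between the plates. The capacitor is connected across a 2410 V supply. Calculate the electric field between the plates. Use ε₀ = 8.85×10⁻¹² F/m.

E = V/d = 2410 / 1.52×10⁻⁵ = 1.59×10⁸ V/m.

E ≈ 159 MV/m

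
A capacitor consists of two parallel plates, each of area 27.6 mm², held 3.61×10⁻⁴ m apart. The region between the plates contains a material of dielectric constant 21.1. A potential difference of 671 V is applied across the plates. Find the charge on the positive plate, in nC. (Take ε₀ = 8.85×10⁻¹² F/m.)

A = 27.6 mm² = 2.76×10⁻⁵ m².
C = κε₀A/d = 21.1 × 8.85×10⁻¹² × 2.76×10⁻⁵ / 3.61×10⁻⁴ = 1.43×10⁻¹¹ F.
Q = CV = 1.43×10⁻¹¹ × 671 = 9.58×10⁻⁹ C.

Q ≈ 9.58 nC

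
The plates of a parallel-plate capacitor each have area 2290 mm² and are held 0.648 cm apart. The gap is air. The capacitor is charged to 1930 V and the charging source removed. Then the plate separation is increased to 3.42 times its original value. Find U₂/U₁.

Isolated ⇒ Q is held fixed.
C₂ = 0.292 C₁ and U = Q²/(2C), so U₂/U₁ = C₁/C₂ = 3.42.

3.42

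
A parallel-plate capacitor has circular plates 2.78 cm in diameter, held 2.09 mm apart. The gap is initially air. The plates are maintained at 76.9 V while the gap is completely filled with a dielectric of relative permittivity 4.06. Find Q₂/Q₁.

4.06

Battery connected ⇒ V is held fixed.
C₂ = 4.06 C₁ and Q = CV, so Q₂/Q₁ = C₂/C₁ = 4.06.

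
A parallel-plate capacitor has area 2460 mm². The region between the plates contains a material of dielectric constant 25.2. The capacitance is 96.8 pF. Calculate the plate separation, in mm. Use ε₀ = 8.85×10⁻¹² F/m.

A = 2460 mm² = 2.46×10⁻³ m².
d = κε₀A/C = 25.2 × 8.85×10⁻¹² × 2.46×10⁻³ / 9.68×10⁻¹¹ = 5.67×10⁻³ m.

5.67 mm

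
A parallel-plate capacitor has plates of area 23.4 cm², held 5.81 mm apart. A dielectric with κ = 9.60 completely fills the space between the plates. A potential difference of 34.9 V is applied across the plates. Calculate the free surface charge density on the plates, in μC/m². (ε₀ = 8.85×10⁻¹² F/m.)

σ ≈ 0.510 μC/m²

A = 23.4 cm² = 2.34×10⁻³ m².
C = κε₀A/d = 9.60 × 8.85×10⁻¹² × 2.34×10⁻³ / 5.81×10⁻³ = 3.42×10⁻¹¹ F.
σ = Q/A = CV/A = 3.42×10⁻¹¹ × 34.9 / 2.34×10⁻³ = 5.10×10⁻⁷ C/m².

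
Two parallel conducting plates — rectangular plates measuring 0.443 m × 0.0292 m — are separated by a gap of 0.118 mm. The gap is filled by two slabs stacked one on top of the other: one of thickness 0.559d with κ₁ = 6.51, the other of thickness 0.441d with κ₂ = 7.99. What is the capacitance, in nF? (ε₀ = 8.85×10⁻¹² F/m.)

C ≈ 6.88 nF

A = 0.443 × 0.0292 m² = 1.29×10⁻² m².
Stacked slabs ⇒ two capacitors in series, each with the full plate area.
C₁ = κ₁ε₀A/d₁ = 6.51 × 8.85×10⁻¹² × 1.29×10⁻² / 6.60×10⁻⁵ = 1.13×10⁻⁸ F.
C₂ = κ₂ε₀A/d₂ = 7.99 × 8.85×10⁻¹² × 1.29×10⁻² / 5.20×10⁻⁵ = 1.76×10⁻⁸ F.
C = (1/C₁ + 1/C₂)⁻¹ = 6.88×10⁻⁹ F.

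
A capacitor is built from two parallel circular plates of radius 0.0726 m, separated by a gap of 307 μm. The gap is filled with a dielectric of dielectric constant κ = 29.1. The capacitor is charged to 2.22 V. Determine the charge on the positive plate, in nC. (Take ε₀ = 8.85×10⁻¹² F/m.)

A = π(0.0726 m)² = 1.66×10⁻² m².
C = κε₀A/d = 29.1 × 8.85×10⁻¹² × 1.66×10⁻² / 3.07×10⁻⁴ = 1.39×10⁻⁸ F.
Q = CV = 1.39×10⁻⁸ × 2.22 = 3.08×10⁻⁸ C.

Q ≈ 30.8 nC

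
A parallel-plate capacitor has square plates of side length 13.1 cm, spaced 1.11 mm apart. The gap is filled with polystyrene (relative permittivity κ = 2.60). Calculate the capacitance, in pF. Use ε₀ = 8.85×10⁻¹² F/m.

C ≈ 356 pF

A = (13.1 cm)² = 1.72×10⁻² m².
C = κε₀A/d = 2.60 × 8.85×10⁻¹² × 1.72×10⁻² / 1.11×10⁻³ = 3.56×10⁻¹⁰ F.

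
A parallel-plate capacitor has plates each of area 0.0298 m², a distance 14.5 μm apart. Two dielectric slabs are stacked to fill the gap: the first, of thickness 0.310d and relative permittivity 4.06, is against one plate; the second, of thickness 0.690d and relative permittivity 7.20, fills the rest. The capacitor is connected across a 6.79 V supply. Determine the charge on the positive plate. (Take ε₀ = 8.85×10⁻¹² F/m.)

Q ≈ 0.717 μC

Stacked slabs ⇒ two capacitors in series, each with the full plate area.
C₁ = κ₁ε₀A/d₁ = 4.06 × 8.85×10⁻¹² × 2.98×10⁻² / 4.50×10⁻⁶ = 2.38×10⁻⁷ F.
C₂ = κ₂ε₀A/d₂ = 7.20 × 8.85×10⁻¹² × 2.98×10⁻² / 1.00×10⁻⁵ = 1.90×10⁻⁷ F.
C = (1/C₁ + 1/C₂)⁻¹ = 1.06×10⁻⁷ F.
Q = CV = 1.06×10⁻⁷ × 6.79 = 7.17×10⁻⁷ C.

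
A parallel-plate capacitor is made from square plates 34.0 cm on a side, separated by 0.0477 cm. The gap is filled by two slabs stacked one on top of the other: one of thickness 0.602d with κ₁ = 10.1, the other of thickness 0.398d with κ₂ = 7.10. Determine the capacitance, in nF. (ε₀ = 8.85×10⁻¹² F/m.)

A = (34.0 cm)² = 0.116 m².
Stacked slabs ⇒ two capacitors in series, each with the full plate area.
C₁ = κ₁ε₀A/d₁ = 10.1 × 8.85×10⁻¹² × 0.116 / 2.87×10⁻⁴ = 3.60×10⁻⁸ F.
C₂ = κ₂ε₀A/d₂ = 7.10 × 8.85×10⁻¹² × 0.116 / 1.90×10⁻⁴ = 3.83×10⁻⁸ F.
C = (1/C₁ + 1/C₂)⁻¹ = 1.85×10⁻⁸ F.

C ≈ 18.5 nF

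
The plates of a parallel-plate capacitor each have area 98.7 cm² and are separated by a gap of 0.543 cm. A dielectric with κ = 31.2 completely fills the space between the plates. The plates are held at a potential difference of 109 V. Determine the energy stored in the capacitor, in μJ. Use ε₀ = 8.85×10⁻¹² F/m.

A = 98.7 cm² = 9.87×10⁻³ m².
C = κε₀A/d = 31.2 × 8.85×10⁻¹² × 9.87×10⁻³ / 5.43×10⁻³ = 5.02×10⁻¹⁰ F.
U = ½CV² = ½ × 5.02×10⁻¹⁰ × (109)² = 2.98×10⁻⁶ J.

2.98 μJ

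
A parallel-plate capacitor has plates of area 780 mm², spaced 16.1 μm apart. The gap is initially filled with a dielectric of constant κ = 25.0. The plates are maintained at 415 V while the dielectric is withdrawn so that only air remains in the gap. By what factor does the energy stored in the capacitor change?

U₂/U₁ ≈ 0.0400

Battery connected ⇒ V is held fixed.
C₂ = 0.0400 C₁ and U = ½CV², so U₂/U₁ = C₂/C₁ = 0.0400.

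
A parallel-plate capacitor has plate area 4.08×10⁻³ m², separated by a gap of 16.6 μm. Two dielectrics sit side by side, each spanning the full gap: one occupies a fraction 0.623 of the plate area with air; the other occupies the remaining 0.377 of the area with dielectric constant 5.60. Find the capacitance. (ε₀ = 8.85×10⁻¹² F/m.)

Side-by-side slabs ⇒ two capacitors in parallel, each spanning the full gap.
C₁ = κ₁ε₀A₁/d = 1.00 × 8.85×10⁻¹² × 2.54×10⁻³ / 1.66×10⁻⁵ = 1.36×10⁻⁹ F.
C₂ = κ₂ε₀A₂/d = 5.60 × 8.85×10⁻¹² × 1.54×10⁻³ / 1.66×10⁻⁵ = 4.59×10⁻⁹ F.
C = C₁ + C₂ = 5.95×10⁻⁹ F.

5.95 nF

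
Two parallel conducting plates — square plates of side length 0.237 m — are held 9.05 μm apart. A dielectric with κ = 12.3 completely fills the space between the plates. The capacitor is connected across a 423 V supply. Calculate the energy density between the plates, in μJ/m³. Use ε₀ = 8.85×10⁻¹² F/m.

u ≈ 1.19×10¹¹ μJ/m³

E = V/d = 423 / 9.05×10⁻⁶ = 4.67×10⁷ V/m.
u = ½κε₀E² = ½ × 12.3 × 8.85×10⁻¹² × (4.67×10⁷)² = 1.19×10⁵ J/m³.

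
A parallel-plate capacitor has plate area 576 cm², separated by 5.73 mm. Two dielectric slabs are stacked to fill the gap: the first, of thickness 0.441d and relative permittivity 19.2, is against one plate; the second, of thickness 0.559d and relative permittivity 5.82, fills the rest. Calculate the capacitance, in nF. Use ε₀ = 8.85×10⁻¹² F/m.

C ≈ 0.747 nF

A = 576 cm² = 5.76×10⁻² m².
Stacked slabs ⇒ two capacitors in series, each with the full plate area.
C₁ = κ₁ε₀A/d₁ = 19.2 × 8.85×10⁻¹² × 5.76×10⁻² / 2.53×10⁻³ = 3.87×10⁻⁹ F.
C₂ = κ₂ε₀A/d₂ = 5.82 × 8.85×10⁻¹² × 5.76×10⁻² / 3.20×10⁻³ = 9.26×10⁻¹⁰ F.
C = (1/C₁ + 1/C₂)⁻¹ = 7.47×10⁻¹⁰ F.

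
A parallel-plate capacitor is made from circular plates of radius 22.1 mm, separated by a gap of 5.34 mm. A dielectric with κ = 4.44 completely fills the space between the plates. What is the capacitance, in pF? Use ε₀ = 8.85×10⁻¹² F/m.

11.3 pF

A = π(22.1 mm)² = 1.53×10⁻³ m².
C = κε₀A/d = 4.44 × 8.85×10⁻¹² × 1.53×10⁻³ / 5.34×10⁻³ = 1.13×10⁻¹¹ F.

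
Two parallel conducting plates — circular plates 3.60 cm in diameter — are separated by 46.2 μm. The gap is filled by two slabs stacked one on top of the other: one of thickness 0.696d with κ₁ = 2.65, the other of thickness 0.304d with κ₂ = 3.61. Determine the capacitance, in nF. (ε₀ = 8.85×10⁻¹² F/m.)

0.562 nF

A = π(3.60/2 cm)² = 1.02×10⁻³ m².
Stacked slabs ⇒ two capacitors in series, each with the full plate area.
C₁ = κ₁ε₀A/d₁ = 2.65 × 8.85×10⁻¹² × 1.02×10⁻³ / 3.22×10⁻⁵ = 7.42×10⁻¹⁰ F.
C₂ = κ₂ε₀A/d₂ = 3.61 × 8.85×10⁻¹² × 1.02×10⁻³ / 1.40×10⁻⁵ = 2.32×10⁻⁹ F.
C = (1/C₁ + 1/C₂)⁻¹ = 5.62×10⁻¹⁰ F.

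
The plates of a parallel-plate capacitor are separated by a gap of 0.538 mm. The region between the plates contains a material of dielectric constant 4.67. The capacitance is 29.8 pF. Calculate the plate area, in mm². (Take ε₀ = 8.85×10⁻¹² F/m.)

A = Cd/(κε₀) = 2.98×10⁻¹¹ × 5.38×10⁻⁴ / (4.67 × 8.85×10⁻¹²) = 3.88×10⁻⁴ m².

A ≈ 388 mm²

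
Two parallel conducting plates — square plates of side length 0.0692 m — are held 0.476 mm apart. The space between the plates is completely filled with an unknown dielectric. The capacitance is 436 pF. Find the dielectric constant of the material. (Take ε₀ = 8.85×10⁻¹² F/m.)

A = (0.0692 m)² = 4.79×10⁻³ m².
κ = Cd/(ε₀A) = 4.36×10⁻¹⁰ × 4.76×10⁻⁴ / (8.85×10⁻¹² × 4.79×10⁻³) = 4.90.

κ ≈ 4.90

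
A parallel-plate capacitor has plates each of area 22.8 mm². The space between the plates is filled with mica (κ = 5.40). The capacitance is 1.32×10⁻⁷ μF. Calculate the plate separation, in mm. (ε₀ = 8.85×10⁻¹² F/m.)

8.25 mm

A = 22.8 mm² = 2.28×10⁻⁵ m².
d = κε₀A/C = 5.40 × 8.85×10⁻¹² × 2.28×10⁻⁵ / 1.32×10⁻¹³ = 8.25×10⁻³ m.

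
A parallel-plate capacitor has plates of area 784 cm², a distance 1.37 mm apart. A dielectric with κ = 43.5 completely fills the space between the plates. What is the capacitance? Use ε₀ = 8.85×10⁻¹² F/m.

22.0 nF

A = 784 cm² = 7.84×10⁻² m².
C = κε₀A/d = 43.5 × 8.85×10⁻¹² × 7.84×10⁻² / 1.37×10⁻³ = 2.20×10⁻⁸ F.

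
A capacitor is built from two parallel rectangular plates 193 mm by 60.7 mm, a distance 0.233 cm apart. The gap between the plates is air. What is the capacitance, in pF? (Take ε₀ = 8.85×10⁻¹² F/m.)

C ≈ 44.5 pF

A = 193 × 60.7 mm² = 1.17×10⁻² m².
C = ε₀A/d = 8.85×10⁻¹² × 1.17×10⁻² / 2.33×10⁻³ = 4.45×10⁻¹¹ F.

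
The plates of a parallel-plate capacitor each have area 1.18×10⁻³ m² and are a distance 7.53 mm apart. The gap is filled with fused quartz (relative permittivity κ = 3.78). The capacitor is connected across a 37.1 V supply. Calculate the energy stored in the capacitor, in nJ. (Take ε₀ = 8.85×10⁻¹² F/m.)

U ≈ 3.61 nJ

C = κε₀A/d = 3.78 × 8.85×10⁻¹² × 1.18×10⁻³ / 7.53×10⁻³ = 5.24×10⁻¹² F.
U = ½CV² = ½ × 5.24×10⁻¹² × (37.1)² = 3.61×10⁻⁹ J.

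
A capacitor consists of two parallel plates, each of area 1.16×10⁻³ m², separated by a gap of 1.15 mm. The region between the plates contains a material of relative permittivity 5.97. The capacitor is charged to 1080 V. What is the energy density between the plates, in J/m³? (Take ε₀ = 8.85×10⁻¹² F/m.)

E = V/d = 1080 / 1.15×10⁻³ = 9.39×10⁵ V/m.
u = ½κε₀E² = ½ × 5.97 × 8.85×10⁻¹² × (9.39×10⁵)² = 23.3 J/m³.

23.3 J/m³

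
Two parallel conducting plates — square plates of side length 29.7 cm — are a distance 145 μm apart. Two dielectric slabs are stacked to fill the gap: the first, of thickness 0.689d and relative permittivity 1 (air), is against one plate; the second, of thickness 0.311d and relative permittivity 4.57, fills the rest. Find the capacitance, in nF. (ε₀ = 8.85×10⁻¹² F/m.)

C ≈ 7.11 nF

A = (29.7 cm)² = 8.82×10⁻² m².
Stacked slabs ⇒ two capacitors in series, each with the full plate area.
C₁ = κ₁ε₀A/d₁ = 1.00 × 8.85×10⁻¹² × 8.82×10⁻² / 9.99×10⁻⁵ = 7.81×10⁻⁹ F.
C₂ = κ₂ε₀A/d₂ = 4.57 × 8.85×10⁻¹² × 8.82×10⁻² / 4.51×10⁻⁵ = 7.91×10⁻⁸ F.
C = (1/C₁ + 1/C₂)⁻¹ = 7.11×10⁻⁹ F.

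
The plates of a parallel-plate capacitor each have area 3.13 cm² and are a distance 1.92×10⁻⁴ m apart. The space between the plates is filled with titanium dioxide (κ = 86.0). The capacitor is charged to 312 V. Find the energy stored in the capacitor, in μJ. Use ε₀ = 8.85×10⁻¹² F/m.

U ≈ 60.4 μJ

A = 3.13 cm² = 3.13×10⁻⁴ m².
C = κε₀A/d = 86.0 × 8.85×10⁻¹² × 3.13×10⁻⁴ / 1.92×10⁻⁴ = 1.24×10⁻⁹ F.
U = ½CV² = ½ × 1.24×10⁻⁹ × (312)² = 6.04×10⁻⁵ J.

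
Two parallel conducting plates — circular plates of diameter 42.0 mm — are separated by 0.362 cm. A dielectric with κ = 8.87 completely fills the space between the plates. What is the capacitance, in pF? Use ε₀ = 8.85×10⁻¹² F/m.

A = π(42.0/2 mm)² = 1.39×10⁻³ m².
C = κε₀A/d = 8.87 × 8.85×10⁻¹² × 1.39×10⁻³ / 3.62×10⁻³ = 3.00×10⁻¹¹ F.

C ≈ 30.0 pF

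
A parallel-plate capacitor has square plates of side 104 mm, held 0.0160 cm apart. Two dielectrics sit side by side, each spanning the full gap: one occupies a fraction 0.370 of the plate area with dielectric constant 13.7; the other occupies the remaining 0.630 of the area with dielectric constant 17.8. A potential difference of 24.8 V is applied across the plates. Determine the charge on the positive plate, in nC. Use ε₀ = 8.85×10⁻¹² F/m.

A = (104 mm)² = 1.08×10⁻² m².
Side-by-side slabs ⇒ two capacitors in parallel, each spanning the full gap.
C₁ = κ₁ε₀A₁/d = 13.7 × 8.85×10⁻¹² × 4.00×10⁻³ / 1.60×10⁻⁴ = 3.03×10⁻⁹ F.
C₂ = κ₂ε₀A₂/d = 17.8 × 8.85×10⁻¹² × 6.81×10⁻³ / 1.60×10⁻⁴ = 6.71×10⁻⁹ F.
C = C₁ + C₂ = 9.74×10⁻⁹ F.
Q = CV = 9.74×10⁻⁹ × 24.8 = 2.42×10⁻⁷ C.

Q ≈ 242 nC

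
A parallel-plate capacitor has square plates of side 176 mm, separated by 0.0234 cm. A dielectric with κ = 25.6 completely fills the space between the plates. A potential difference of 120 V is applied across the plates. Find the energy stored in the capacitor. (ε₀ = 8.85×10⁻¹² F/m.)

A = (176 mm)² = 3.10×10⁻² m².
C = κε₀A/d = 25.6 × 8.85×10⁻¹² × 3.10×10⁻² / 2.34×10⁻⁴ = 3.00×10⁻⁸ F.
U = ½CV² = ½ × 3.00×10⁻⁸ × (120)² = 2.16×10⁻⁴ J.

U ≈ 216 μJ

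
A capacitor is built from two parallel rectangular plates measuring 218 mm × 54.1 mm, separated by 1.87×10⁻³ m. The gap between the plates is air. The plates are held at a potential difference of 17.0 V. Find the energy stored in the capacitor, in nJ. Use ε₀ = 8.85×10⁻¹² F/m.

8.07 nJ

A = 218 × 54.1 mm² = 1.18×10⁻² m².
C = ε₀A/d = 8.85×10⁻¹² × 1.18×10⁻² / 1.87×10⁻³ = 5.58×10⁻¹¹ F.
U = ½CV² = ½ × 5.58×10⁻¹¹ × (17.0)² = 8.07×10⁻⁹ J.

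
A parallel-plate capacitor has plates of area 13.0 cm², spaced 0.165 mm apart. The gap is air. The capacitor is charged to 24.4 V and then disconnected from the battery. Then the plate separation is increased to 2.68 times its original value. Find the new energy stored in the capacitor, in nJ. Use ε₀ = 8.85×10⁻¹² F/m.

55.6 nJ

A = 13.0 cm² = 1.30×10⁻³ m².
Initially C₁ = ε₀A/d = 8.85×10⁻¹² × 1.30×10⁻³ / 1.65×10⁻⁴ = 6.97×10⁻¹¹ F.
U₁ = 2.08×10⁻⁸ J.
Isolated ⇒ Q is held fixed. C₂ = 0.373 C₁ and U = Q²/(2C), so U₂/U₁ = C₁/C₂ = 2.68.
U₂ = 2.68 × 2.08×10⁻⁸ = 5.56×10⁻⁸ J.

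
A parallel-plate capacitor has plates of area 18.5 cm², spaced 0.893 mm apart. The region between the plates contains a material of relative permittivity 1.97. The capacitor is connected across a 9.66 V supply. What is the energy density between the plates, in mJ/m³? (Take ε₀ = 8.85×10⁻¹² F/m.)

1.02 mJ/m³

E = V/d = 9.66 / 8.93×10⁻⁴ = 1.08×10⁴ V/m.
u = ½κε₀E² = ½ × 1.97 × 8.85×10⁻¹² × (1.08×10⁴)² = 1.02×10⁻³ J/m³.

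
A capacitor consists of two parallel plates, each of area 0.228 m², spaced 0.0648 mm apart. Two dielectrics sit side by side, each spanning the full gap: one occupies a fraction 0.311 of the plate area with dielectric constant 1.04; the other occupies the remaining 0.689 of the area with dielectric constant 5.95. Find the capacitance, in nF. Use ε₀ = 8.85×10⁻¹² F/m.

138 nF

Side-by-side slabs ⇒ two capacitors in parallel, each spanning the full gap.
C₁ = κ₁ε₀A₁/d = 1.04 × 8.85×10⁻¹² × 7.09×10⁻² / 6.48×10⁻⁵ = 1.01×10⁻⁸ F.
C₂ = κ₂ε₀A₂/d = 5.95 × 8.85×10⁻¹² × 0.157 / 6.48×10⁻⁵ = 1.28×10⁻⁷ F.
C = C₁ + C₂ = 1.38×10⁻⁷ F.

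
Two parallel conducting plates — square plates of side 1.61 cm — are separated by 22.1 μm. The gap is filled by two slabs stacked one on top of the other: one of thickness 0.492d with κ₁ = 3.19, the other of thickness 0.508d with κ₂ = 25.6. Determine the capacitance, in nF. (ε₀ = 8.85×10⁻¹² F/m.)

0.596 nF

A = (1.61 cm)² = 2.59×10⁻⁴ m².
Stacked slabs ⇒ two capacitors in series, each with the full plate area.
C₁ = κ₁ε₀A/d₁ = 3.19 × 8.85×10⁻¹² × 2.59×10⁻⁴ / 1.09×10⁻⁵ = 6.73×10⁻¹⁰ F.
C₂ = κ₂ε₀A/d₂ = 25.6 × 8.85×10⁻¹² × 2.59×10⁻⁴ / 1.12×10⁻⁵ = 5.23×10⁻⁹ F.
C = (1/C₁ + 1/C₂)⁻¹ = 5.96×10⁻¹⁰ F.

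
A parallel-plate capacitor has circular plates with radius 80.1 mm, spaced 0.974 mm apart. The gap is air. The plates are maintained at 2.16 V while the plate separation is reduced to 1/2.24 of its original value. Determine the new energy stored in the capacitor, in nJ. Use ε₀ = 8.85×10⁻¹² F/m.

U ≈ 0.957 nJ

A = π(80.1 mm)² = 2.02×10⁻² m².
Initially C₁ = ε₀A/d = 8.85×10⁻¹² × 2.02×10⁻² / 9.74×10⁻⁴ = 1.83×10⁻¹⁰ F.
U₁ = 4.27×10⁻¹⁰ J.
Battery connected ⇒ V is held fixed. C₂ = 2.24 C₁ and U = ½CV², so U₂/U₁ = C₂/C₁ = 2.24.
U₂ = 2.24 × 4.27×10⁻¹⁰ = 9.57×10⁻¹⁰ J.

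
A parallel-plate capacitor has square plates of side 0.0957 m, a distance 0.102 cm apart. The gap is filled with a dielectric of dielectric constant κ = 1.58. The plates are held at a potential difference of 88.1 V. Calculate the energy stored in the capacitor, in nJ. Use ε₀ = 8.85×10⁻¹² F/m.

A = (0.0957 m)² = 9.16×10⁻³ m².
C = κε₀A/d = 1.58 × 8.85×10⁻¹² × 9.16×10⁻³ / 1.02×10⁻³ = 1.26×10⁻¹⁰ F.
U = ½CV² = ½ × 1.26×10⁻¹⁰ × (88.1)² = 4.87×10⁻⁷ J.

U ≈ 487 nJ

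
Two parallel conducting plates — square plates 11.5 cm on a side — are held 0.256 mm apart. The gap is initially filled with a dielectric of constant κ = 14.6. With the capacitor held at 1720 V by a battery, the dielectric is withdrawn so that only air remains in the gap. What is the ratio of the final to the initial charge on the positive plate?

Q₂/Q₁ ≈ 0.0685

Battery connected ⇒ V is held fixed.
C₂ = 0.0685 C₁ and Q = CV, so Q₂/Q₁ = C₂/C₁ = 0.0685.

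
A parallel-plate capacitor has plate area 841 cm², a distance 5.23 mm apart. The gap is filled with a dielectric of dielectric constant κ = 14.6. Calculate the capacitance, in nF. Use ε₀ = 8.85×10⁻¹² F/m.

2.08 nF

A = 841 cm² = 8.41×10⁻² m².
C = κε₀A/d = 14.6 × 8.85×10⁻¹² × 8.41×10⁻² / 5.23×10⁻³ = 2.08×10⁻⁹ F.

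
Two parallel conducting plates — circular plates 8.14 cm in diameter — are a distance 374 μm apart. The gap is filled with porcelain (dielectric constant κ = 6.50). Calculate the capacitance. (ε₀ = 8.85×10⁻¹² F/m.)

0.800 nF

A = π(8.14/2 cm)² = 5.20×10⁻³ m².
C = κε₀A/d = 6.50 × 8.85×10⁻¹² × 5.20×10⁻³ / 3.74×10⁻⁴ = 8.00×10⁻¹⁰ F.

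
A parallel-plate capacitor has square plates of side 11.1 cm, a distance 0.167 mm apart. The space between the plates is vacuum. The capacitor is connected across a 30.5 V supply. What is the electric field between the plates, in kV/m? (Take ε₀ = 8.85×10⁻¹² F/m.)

183 kV/m

E = V/d = 30.5 / 1.67×10⁻⁴ = 1.83×10⁵ V/m.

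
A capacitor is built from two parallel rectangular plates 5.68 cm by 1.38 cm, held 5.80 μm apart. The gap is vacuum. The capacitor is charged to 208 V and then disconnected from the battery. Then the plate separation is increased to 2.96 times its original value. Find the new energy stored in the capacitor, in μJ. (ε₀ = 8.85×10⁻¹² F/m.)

76.6 μJ

A = 5.68 × 1.38 cm² = 7.84×10⁻⁴ m².
Initially C₁ = ε₀A/d = 8.85×10⁻¹² × 7.84×10⁻⁴ / 5.80×10⁻⁶ = 1.20×10⁻⁹ F.
U₁ = 2.59×10⁻⁵ J.
Isolated ⇒ Q is held fixed. C₂ = 0.338 C₁ and U = Q²/(2C), so U₂/U₁ = C₁/C₂ = 2.96.
U₂ = 2.96 × 2.59×10⁻⁵ = 7.66×10⁻⁵ J.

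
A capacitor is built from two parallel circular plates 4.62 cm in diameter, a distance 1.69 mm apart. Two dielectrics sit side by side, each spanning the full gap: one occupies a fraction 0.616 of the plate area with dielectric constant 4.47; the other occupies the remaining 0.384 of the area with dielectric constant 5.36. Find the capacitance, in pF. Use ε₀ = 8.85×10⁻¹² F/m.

A = π(4.62/2 cm)² = 1.68×10⁻³ m².
Side-by-side slabs ⇒ two capacitors in parallel, each spanning the full gap.
C₁ = κ₁ε₀A₁/d = 4.47 × 8.85×10⁻¹² × 1.03×10⁻³ / 1.69×10⁻³ = 2.42×10⁻¹¹ F.
C₂ = κ₂ε₀A₂/d = 5.36 × 8.85×10⁻¹² × 6.44×10⁻⁴ / 1.69×10⁻³ = 1.81×10⁻¹¹ F.
C = C₁ + C₂ = 4.22×10⁻¹¹ F.

C ≈ 42.2 pF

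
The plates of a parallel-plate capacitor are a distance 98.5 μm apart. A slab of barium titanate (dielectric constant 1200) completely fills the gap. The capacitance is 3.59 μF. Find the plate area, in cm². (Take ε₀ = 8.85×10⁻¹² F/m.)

A = Cd/(κε₀) = 3.59×10⁻⁶ × 9.85×10⁻⁵ / (1200 × 8.85×10⁻¹²) = 3.33×10⁻² m².

A ≈ 333 cm²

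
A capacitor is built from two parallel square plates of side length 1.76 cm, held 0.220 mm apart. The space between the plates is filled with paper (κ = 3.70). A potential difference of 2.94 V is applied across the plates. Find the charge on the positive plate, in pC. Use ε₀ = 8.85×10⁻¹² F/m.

136 pC

A = (1.76 cm)² = 3.10×10⁻⁴ m².
C = κε₀A/d = 3.70 × 8.85×10⁻¹² × 3.10×10⁻⁴ / 2.20×10⁻⁴ = 4.61×10⁻¹¹ F.
Q = CV = 4.61×10⁻¹¹ × 2.94 = 1.36×10⁻¹⁰ C.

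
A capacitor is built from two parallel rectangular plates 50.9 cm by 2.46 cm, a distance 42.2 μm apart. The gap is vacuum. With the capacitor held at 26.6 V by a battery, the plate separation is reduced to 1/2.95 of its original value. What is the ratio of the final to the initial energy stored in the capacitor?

2.95

Battery connected ⇒ V is held fixed.
C₂ = 2.95 C₁ and U = ½CV², so U₂/U₁ = C₂/C₁ = 2.95.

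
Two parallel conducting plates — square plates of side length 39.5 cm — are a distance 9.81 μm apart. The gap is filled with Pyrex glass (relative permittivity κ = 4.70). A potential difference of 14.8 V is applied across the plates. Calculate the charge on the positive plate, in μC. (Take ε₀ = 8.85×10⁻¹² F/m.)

A = (39.5 cm)² = 0.156 m².
C = κε₀A/d = 4.70 × 8.85×10⁻¹² × 0.156 / 9.81×10⁻⁶ = 6.62×10⁻⁷ F.
Q = CV = 6.62×10⁻⁷ × 14.8 = 9.79×10⁻⁶ C.

Q ≈ 9.79 μC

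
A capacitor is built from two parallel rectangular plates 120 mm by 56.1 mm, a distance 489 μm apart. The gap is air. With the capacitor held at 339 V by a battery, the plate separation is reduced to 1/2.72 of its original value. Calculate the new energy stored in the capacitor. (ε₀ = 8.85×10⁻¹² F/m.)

A = 120 × 56.1 mm² = 6.73×10⁻³ m².
Initially C₁ = ε₀A/d = 8.85×10⁻¹² × 6.73×10⁻³ / 4.89×10⁻⁴ = 1.22×10⁻¹⁰ F.
U₁ = 7.00×10⁻⁶ J.
Battery connected ⇒ V is held fixed. C₂ = 2.72 C₁ and U = ½CV², so U₂/U₁ = C₂/C₁ = 2.72.
U₂ = 2.72 × 7.00×10⁻⁶ = 1.90×10⁻⁵ J.

19.0 μJ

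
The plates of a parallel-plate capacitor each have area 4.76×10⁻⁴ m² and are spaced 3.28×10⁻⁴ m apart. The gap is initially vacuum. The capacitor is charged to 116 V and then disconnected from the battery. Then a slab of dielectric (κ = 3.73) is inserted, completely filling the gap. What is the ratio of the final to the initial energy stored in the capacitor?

Isolated ⇒ Q is held fixed.
C₂ = 3.73 C₁ and U = Q²/(2C), so U₂/U₁ = C₁/C₂ = 0.268.

0.268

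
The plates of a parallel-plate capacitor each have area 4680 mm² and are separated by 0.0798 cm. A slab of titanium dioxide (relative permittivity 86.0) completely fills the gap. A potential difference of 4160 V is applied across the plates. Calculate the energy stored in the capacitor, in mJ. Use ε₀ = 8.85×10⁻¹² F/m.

A = 4680 mm² = 4.68×10⁻³ m².
C = κε₀A/d = 86.0 × 8.85×10⁻¹² × 4.68×10⁻³ / 7.98×10⁻⁴ = 4.46×10⁻⁹ F.
U = ½CV² = ½ × 4.46×10⁻⁹ × (4160)² = 3.86×10⁻² J.

38.6 mJ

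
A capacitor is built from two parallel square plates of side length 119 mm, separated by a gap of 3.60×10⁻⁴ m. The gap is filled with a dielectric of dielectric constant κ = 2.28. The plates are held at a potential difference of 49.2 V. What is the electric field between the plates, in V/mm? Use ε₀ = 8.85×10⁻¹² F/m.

E = V/d = 49.2 / 3.60×10⁻⁴ = 1.37×10⁵ V/m.

137 V/mm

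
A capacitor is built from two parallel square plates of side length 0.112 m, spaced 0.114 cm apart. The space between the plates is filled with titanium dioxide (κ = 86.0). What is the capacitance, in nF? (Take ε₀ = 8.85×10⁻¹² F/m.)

C ≈ 8.37 nF

A = (0.112 m)² = 1.25×10⁻² m².
C = κε₀A/d = 86.0 × 8.85×10⁻¹² × 1.25×10⁻² / 1.14×10⁻³ = 8.37×10⁻⁹ F.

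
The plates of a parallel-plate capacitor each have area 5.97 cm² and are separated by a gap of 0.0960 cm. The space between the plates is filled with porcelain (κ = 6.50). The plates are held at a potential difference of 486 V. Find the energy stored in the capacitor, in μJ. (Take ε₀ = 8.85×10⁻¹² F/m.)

A = 5.97 cm² = 5.97×10⁻⁴ m².
C = κε₀A/d = 6.50 × 8.85×10⁻¹² × 5.97×10⁻⁴ / 9.60×10⁻⁴ = 3.58×10⁻¹¹ F.
U = ½CV² = ½ × 3.58×10⁻¹¹ × (486)² = 4.22×10⁻⁶ J.

U ≈ 4.22 μJ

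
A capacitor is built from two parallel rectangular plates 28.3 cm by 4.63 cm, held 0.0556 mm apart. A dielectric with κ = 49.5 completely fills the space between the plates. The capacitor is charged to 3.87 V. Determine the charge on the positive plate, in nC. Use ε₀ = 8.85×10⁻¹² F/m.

A = 28.3 × 4.63 cm² = 1.31×10⁻² m².
C = κε₀A/d = 49.5 × 8.85×10⁻¹² × 1.31×10⁻² / 5.56×10⁻⁵ = 1.03×10⁻⁷ F.
Q = CV = 1.03×10⁻⁷ × 3.87 = 4.00×10⁻⁷ C.

400 nC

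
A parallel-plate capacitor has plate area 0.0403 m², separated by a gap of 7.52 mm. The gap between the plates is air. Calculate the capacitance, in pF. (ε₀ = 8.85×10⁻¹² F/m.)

C = ε₀A/d = 8.85×10⁻¹² × 4.03×10⁻² / 7.52×10⁻³ = 4.74×10⁻¹¹ F.

C ≈ 47.4 pF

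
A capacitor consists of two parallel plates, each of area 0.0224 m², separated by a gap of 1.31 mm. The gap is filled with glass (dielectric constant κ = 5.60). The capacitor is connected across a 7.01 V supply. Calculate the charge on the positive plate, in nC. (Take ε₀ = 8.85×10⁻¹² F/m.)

5.94 nC

C = κε₀A/d = 5.60 × 8.85×10⁻¹² × 2.24×10⁻² / 1.31×10⁻³ = 8.47×10⁻¹⁰ F.
Q = CV = 8.47×10⁻¹⁰ × 7.01 = 5.94×10⁻⁹ C.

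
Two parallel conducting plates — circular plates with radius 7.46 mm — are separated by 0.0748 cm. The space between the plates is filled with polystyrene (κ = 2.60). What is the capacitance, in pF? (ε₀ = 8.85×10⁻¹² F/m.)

A = π(7.46 mm)² = 1.75×10⁻⁴ m².
C = κε₀A/d = 2.60 × 8.85×10⁻¹² × 1.75×10⁻⁴ / 7.48×10⁻⁴ = 5.38×10⁻¹² F.

C ≈ 5.38 pF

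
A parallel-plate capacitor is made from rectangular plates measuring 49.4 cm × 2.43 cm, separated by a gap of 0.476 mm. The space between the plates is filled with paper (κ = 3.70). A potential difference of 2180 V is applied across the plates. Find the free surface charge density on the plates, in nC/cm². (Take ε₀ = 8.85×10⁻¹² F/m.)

15.0 nC/cm²

A = 49.4 × 2.43 cm² = 1.20×10⁻² m².
C = κε₀A/d = 3.70 × 8.85×10⁻¹² × 1.20×10⁻² / 4.76×10⁻⁴ = 8.26×10⁻¹⁰ F.
σ = Q/A = CV/A = 8.26×10⁻¹⁰ × 2180 / 1.20×10⁻² = 1.50×10⁻⁴ C/m².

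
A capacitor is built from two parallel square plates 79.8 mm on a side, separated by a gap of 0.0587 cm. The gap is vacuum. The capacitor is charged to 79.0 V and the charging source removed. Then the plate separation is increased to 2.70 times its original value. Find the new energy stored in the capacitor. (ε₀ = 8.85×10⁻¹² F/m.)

0.809 μJ

A = (79.8 mm)² = 6.37×10⁻³ m².
Initially C₁ = ε₀A/d = 8.85×10⁻¹² × 6.37×10⁻³ / 5.87×10⁻⁴ = 9.60×10⁻¹¹ F.
U₁ = 3.00×10⁻⁷ J.
Isolated ⇒ Q is held fixed. C₂ = 0.370 C₁ and U = Q²/(2C), so U₂/U₁ = C₁/C₂ = 2.70.
U₂ = 2.70 × 3.00×10⁻⁷ = 8.09×10⁻⁷ J.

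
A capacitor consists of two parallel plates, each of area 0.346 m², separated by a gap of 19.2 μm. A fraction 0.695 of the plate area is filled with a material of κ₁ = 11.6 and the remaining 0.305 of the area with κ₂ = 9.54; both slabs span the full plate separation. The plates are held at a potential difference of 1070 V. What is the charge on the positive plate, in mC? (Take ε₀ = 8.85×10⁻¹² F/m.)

Q ≈ 1.87 mC

Side-by-side slabs ⇒ two capacitors in parallel, each spanning the full gap.
C₁ = κ₁ε₀A₁/d = 11.6 × 8.85×10⁻¹² × 0.240 / 1.92×10⁻⁵ = 1.29×10⁻⁶ F.
C₂ = κ₂ε₀A₂/d = 9.54 × 8.85×10⁻¹² × 0.106 / 1.92×10⁻⁵ = 4.64×10⁻⁷ F.
C = C₁ + C₂ = 1.75×10⁻⁶ F.
Q = CV = 1.75×10⁻⁶ × 1070 = 1.87×10⁻³ C.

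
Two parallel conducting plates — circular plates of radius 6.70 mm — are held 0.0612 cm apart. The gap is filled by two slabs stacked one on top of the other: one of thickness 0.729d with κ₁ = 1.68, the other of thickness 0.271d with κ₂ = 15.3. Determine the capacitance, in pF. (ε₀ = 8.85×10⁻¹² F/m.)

4.52 pF

A = π(6.70 mm)² = 1.41×10⁻⁴ m².
Stacked slabs ⇒ two capacitors in series, each with the full plate area.
C₁ = κ₁ε₀A/d₁ = 1.68 × 8.85×10⁻¹² × 1.41×10⁻⁴ / 4.46×10⁻⁴ = 4.70×10⁻¹² F.
C₂ = κ₂ε₀A/d₂ = 15.3 × 8.85×10⁻¹² × 1.41×10⁻⁴ / 1.66×10⁻⁴ = 1.15×10⁻¹⁰ F.
C = (1/C₁ + 1/C₂)⁻¹ = 4.52×10⁻¹² F.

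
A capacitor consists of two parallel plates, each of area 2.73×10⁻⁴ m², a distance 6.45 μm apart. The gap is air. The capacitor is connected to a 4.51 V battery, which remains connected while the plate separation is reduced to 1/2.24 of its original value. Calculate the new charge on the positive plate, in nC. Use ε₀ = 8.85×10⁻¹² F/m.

Q ≈ 3.78 nC

Initially C₁ = ε₀A/d = 8.85×10⁻¹² × 2.73×10⁻⁴ / 6.45×10⁻⁶ = 3.75×10⁻¹⁰ F.
Q₁ = 1.69×10⁻⁹ C.
Battery connected ⇒ V is held fixed. C₂ = 2.24 C₁ and Q = CV, so Q₂/Q₁ = C₂/C₁ = 2.24.
Q₂ = 2.24 × 1.69×10⁻⁹ = 3.78×10⁻⁹ C.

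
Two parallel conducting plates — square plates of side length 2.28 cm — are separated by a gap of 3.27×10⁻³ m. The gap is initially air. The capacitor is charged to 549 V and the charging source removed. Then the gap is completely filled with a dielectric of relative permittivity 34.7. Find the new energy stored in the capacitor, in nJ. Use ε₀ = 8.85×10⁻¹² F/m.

A = (2.28 cm)² = 5.20×10⁻⁴ m².
Initially C₁ = ε₀A/d = 8.85×10⁻¹² × 5.20×10⁻⁴ / 3.27×10⁻³ = 1.41×10⁻¹² F.
U₁ = 2.12×10⁻⁷ J.
Isolated ⇒ Q is held fixed. C₂ = 34.7 C₁ and U = Q²/(2C), so U₂/U₁ = C₁/C₂ = 0.0288.
U₂ = 0.0288 × 2.12×10⁻⁷ = 6.11×10⁻⁹ J.

6.11 nJ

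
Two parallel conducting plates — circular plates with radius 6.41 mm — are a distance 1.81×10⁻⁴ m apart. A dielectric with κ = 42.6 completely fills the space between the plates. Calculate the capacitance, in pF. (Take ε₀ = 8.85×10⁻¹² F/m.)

269 pF

A = π(6.41 mm)² = 1.29×10⁻⁴ m².
C = κε₀A/d = 42.6 × 8.85×10⁻¹² × 1.29×10⁻⁴ / 1.81×10⁻⁴ = 2.69×10⁻¹⁰ F.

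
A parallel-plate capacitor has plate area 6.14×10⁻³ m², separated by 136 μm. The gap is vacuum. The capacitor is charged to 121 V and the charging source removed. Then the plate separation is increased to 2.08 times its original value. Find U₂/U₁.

U₂/U₁ ≈ 2.08

Isolated ⇒ Q is held fixed.
C₂ = 0.481 C₁ and U = Q²/(2C), so U₂/U₁ = C₁/C₂ = 2.08.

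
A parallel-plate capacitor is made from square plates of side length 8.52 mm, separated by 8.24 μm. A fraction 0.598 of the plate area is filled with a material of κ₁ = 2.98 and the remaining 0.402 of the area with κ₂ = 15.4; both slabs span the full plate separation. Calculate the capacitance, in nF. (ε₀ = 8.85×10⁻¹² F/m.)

C ≈ 0.622 nF

A = (8.52 mm)² = 7.26×10⁻⁵ m².
Side-by-side slabs ⇒ two capacitors in parallel, each spanning the full gap.
C₁ = κ₁ε₀A₁/d = 2.98 × 8.85×10⁻¹² × 4.34×10⁻⁵ / 8.24×10⁻⁶ = 1.39×10⁻¹⁰ F.
C₂ = κ₂ε₀A₂/d = 15.4 × 8.85×10⁻¹² × 2.92×10⁻⁵ / 8.24×10⁻⁶ = 4.83×10⁻¹⁰ F.
C = C₁ + C₂ = 6.22×10⁻¹⁰ F.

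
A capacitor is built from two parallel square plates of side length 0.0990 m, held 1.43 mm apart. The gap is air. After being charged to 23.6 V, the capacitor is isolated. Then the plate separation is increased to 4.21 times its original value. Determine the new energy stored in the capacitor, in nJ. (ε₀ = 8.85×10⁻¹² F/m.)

A = (0.0990 m)² = 9.80×10⁻³ m².
Initially C₁ = ε₀A/d = 8.85×10⁻¹² × 9.80×10⁻³ / 1.43×10⁻³ = 6.07×10⁻¹¹ F.
U₁ = 1.69×10⁻⁸ J.
Isolated ⇒ Q is held fixed. C₂ = 0.238 C₁ and U = Q²/(2C), so U₂/U₁ = C₁/C₂ = 4.21.
U₂ = 4.21 × 1.69×10⁻⁸ = 7.11×10⁻⁸ J.

U ≈ 71.1 nJ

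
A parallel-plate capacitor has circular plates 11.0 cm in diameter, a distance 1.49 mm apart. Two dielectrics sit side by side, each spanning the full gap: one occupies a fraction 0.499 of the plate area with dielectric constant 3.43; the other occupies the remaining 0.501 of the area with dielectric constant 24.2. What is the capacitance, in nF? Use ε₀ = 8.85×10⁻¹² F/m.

A = π(11.0/2 cm)² = 9.50×10⁻³ m².
Side-by-side slabs ⇒ two capacitors in parallel, each spanning the full gap.
C₁ = κ₁ε₀A₁/d = 3.43 × 8.85×10⁻¹² × 4.74×10⁻³ / 1.49×10⁻³ = 9.66×10⁻¹¹ F.
C₂ = κ₂ε₀A₂/d = 24.2 × 8.85×10⁻¹² × 4.76×10⁻³ / 1.49×10⁻³ = 6.84×10⁻¹⁰ F.
C = C₁ + C₂ = 7.81×10⁻¹⁰ F.

0.781 nF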